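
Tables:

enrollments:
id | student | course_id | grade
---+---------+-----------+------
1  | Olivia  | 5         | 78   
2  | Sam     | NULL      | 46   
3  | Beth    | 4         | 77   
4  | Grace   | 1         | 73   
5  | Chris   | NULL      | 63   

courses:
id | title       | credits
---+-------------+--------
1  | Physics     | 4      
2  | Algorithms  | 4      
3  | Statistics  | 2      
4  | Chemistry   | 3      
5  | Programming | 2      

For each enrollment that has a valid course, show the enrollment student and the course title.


INNER JOIN keeps only enrollments rows whose course_id matches an id in courses. Walk through each enrollment:
  - enrollment 1 (Olivia): course_id=5 -> matches Programming
  - enrollment 2 (Sam): course_id=NULL, no match -> dropped
  - enrollment 3 (Beth): course_id=4 -> matches Chemistry
  - enrollment 4 (Grace): course_id=1 -> matches Physics
  - enrollment 5 (Chris): course_id=NULL, no match -> dropped
So 2 of 5 rows are dropped.

SQL:
SELECT a.student, b.title AS course
FROM enrollments a
INNER JOIN courses b ON a.course_id = b.id

Result:
student | course     
--------+------------
Olivia  | Programming
Beth    | Chemistry  
Grace   | Physics    


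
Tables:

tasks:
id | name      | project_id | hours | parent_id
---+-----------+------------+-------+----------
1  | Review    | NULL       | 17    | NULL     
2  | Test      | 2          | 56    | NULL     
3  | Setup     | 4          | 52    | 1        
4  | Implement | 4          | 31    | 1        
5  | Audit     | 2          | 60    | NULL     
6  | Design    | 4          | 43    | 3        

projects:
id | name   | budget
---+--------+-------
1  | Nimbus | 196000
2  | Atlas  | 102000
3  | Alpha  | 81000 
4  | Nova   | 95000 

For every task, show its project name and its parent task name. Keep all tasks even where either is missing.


Two LEFT JOINs from the same base table tasks: one to projects via project_id, one to tasks itself via parent_id. Both are LEFT so every task is preserved.
Match against projects:
  - task 1 (Review): project_id=NULL, no match -> kept with NULL
  - task 2 (Test): project_id=2 -> matches Atlas
  - task 3 (Setup): project_id=4 -> matches Nova
  - task 4 (Implement): project_id=4 -> matches Nova
  - task 5 (Audit): project_id=2 -> matches Atlas
  - task 6 (Design): project_id=4 -> matches Nova
Match against tasks (self):
  - task 1 (Review): parent_id=NULL -> NULL
  - task 2 (Test): parent_id=NULL -> NULL
  - task 3 (Setup): parent_id=1 -> Review
  - task 4 (Implement): parent_id=1 -> Review
  - task 5 (Audit): parent_id=NULL -> NULL
  - task 6 (Design): parent_id=3 -> Setup

SQL:
SELECT a.name, b.name AS project, c.name AS parent
FROM tasks a
LEFT JOIN projects b ON a.project_id = b.id
LEFT JOIN tasks c ON a.parent_id = c.id

Result:
name      | project | parent
----------+---------+-------
Review    | NULL    | NULL  
Test      | Atlas   | NULL  
Setup     | Nova    | Review
Implement | Nova    | Review
Audit     | Atlas   | NULL  
Design    | Nova    | Setup 


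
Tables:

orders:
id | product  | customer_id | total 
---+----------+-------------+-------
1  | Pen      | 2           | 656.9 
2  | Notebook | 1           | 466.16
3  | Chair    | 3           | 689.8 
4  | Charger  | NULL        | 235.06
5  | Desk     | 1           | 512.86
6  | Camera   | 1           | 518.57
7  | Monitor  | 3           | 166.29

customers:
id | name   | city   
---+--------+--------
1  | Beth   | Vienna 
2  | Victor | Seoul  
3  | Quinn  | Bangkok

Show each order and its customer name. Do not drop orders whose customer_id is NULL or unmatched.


LEFT JOIN keeps every row from orders (the left table); where customer_id has no match in customers, the customer columns become NULL. Walk through each order:
  - order 1 (Pen): customer_id=2 -> matches Victor
  - order 2 (Notebook): customer_id=1 -> matches Beth
  - order 3 (Chair): customer_id=3 -> matches Quinn
  - order 4 (Charger): customer_id=NULL, no match -> kept with NULL
  - order 5 (Desk): customer_id=1 -> matches Beth
  - order 6 (Camera): customer_id=1 -> matches Beth
  - order 7 (Monitor): customer_id=3 -> matches Quinn
All 7 rows appear; 1 has NULL customer.

SQL:
SELECT a.product, b.name AS customer
FROM orders a
LEFT JOIN customers b ON a.customer_id = b.id

Result:
product  | customer
---------+---------
Pen      | Victor  
Notebook | Beth    
Chair    | Quinn   
Charger  | NULL    
Desk     | Beth    
Camera   | Beth    
Monitor  | Quinn   


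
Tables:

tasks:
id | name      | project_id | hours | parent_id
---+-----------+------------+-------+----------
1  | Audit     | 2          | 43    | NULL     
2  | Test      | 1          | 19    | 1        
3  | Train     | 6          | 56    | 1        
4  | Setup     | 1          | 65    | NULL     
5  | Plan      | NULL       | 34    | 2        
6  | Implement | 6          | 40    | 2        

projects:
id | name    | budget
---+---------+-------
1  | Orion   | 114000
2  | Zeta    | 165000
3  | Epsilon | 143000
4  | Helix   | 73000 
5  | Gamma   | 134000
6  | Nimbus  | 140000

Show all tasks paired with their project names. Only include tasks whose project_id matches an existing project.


INNER JOIN keeps only tasks rows whose project_id matches an id in projects. Walk through each task:
  - task 1 (Audit): project_id=2 -> matches Zeta
  - task 2 (Test): project_id=1 -> matches Orion
  - task 3 (Train): project_id=6 -> matches Nimbus
  - task 4 (Setup): project_id=1 -> matches Orion
  - task 5 (Plan): project_id=NULL, no match -> dropped
  - task 6 (Implement): project_id=6 -> matches Nimbus
So 1 of 6 rows is dropped.

SQL:
SELECT a.name, b.name AS project
FROM tasks a
INNER JOIN projects b ON a.project_id = b.id

Result:
name      | project
----------+--------
Audit     | Zeta   
Test      | Orion  
Train     | Nimbus 
Setup     | Orion  
Implement | Nimbus 


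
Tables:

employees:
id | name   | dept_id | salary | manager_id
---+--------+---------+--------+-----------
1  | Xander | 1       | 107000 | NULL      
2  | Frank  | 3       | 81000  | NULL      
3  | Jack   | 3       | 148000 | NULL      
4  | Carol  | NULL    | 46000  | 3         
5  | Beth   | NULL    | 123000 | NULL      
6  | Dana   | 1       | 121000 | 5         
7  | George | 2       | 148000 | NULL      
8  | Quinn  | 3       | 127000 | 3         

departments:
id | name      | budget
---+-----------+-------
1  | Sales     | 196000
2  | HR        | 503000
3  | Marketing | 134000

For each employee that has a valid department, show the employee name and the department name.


INNER JOIN keeps only employees rows whose dept_id matches an id in departments. Walk through each employee:
  - employee 1 (Xander): dept_id=1 -> matches Sales
  - employee 2 (Frank): dept_id=3 -> matches Marketing
  - employee 3 (Jack): dept_id=3 -> matches Marketing
  - employee 4 (Carol): dept_id=NULL, no match -> dropped
  - employee 5 (Beth): dept_id=NULL, no match -> dropped
  - employee 6 (Dana): dept_id=1 -> matches Sales
  - employee 7 (George): dept_id=2 -> matches HR
  - employee 8 (Quinn): dept_id=3 -> matches Marketing
So 2 of 8 rows are dropped.

SQL:
SELECT a.name, b.name AS department
FROM employees a
INNER JOIN departments b ON a.dept_id = b.id

Result:
name   | department
-------+-----------
Xander | Sales     
Frank  | Marketing 
Jack   | Marketing 
Dana   | Sales     
George | HR        
Quinn  | Marketing 


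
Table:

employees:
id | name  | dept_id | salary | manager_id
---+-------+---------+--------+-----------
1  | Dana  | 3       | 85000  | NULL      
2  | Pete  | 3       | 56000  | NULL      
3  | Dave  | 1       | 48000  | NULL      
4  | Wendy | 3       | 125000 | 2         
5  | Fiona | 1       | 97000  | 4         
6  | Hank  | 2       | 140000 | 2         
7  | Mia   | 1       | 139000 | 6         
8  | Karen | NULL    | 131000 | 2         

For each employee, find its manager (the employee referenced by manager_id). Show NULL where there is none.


This is a self-join: employees is joined to a second copy of itself, matching each row's manager_id to another row's id. Use LEFT JOIN so rows with manager_id=NULL are kept.
  - employee 1 (Dana): manager_id=NULL -> NULL
  - employee 2 (Pete): manager_id=NULL -> NULL
  - employee 3 (Dave): manager_id=NULL -> NULL
  - employee 4 (Wendy): manager_id=2 -> Pete
  - employee 5 (Fiona): manager_id=4 -> Wendy
  - employee 6 (Hank): manager_id=2 -> Pete
  - employee 7 (Mia): manager_id=6 -> Hank
  - employee 8 (Karen): manager_id=2 -> Pete

SQL:
SELECT a.name AS item, b.name AS manager
FROM employees a
LEFT JOIN employees b ON a.manager_id = b.id

Result:
item  | manager
------+--------
Dana  | NULL   
Pete  | NULL   
Dave  | NULL   
Wendy | Pete   
Fiona | Wendy  
Hank  | Pete   
Mia   | Hank   
Karen | Pete   


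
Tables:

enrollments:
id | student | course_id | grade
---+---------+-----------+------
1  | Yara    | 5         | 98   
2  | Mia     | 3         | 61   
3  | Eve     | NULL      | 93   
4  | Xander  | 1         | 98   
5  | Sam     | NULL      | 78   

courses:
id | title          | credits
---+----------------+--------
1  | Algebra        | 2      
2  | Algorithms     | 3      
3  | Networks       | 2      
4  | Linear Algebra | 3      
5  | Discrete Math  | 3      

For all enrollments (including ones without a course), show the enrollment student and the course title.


LEFT JOIN keeps every row from enrollments (the left table); where course_id has no match in courses, the course columns become NULL. Walk through each enrollment:
  - enrollment 1 (Yara): course_id=5 -> matches Discrete Math
  - enrollment 2 (Mia): course_id=3 -> matches Networks
  - enrollment 3 (Eve): course_id=NULL, no match -> kept with NULL
  - enrollment 4 (Xander): course_id=1 -> matches Algebra
  - enrollment 5 (Sam): course_id=NULL, no match -> kept with NULL
All 5 rows appear; 2 have NULL course.

SQL:
SELECT a.student, b.title AS course
FROM enrollments a
LEFT JOIN courses b ON a.course_id = b.id

Result:
student | course       
--------+--------------
Yara    | Discrete Math
Mia     | Networks     
Eve     | NULL         
Xander  | Algebra      
Sam     | NULL         


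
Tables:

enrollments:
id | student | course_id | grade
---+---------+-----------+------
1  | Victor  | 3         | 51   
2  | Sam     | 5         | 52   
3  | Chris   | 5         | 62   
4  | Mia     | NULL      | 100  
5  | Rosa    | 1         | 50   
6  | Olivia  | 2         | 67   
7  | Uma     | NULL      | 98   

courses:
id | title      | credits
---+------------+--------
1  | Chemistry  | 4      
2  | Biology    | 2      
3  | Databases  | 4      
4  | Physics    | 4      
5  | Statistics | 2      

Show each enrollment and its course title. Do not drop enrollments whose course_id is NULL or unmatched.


LEFT JOIN keeps every row from enrollments (the left table); where course_id has no match in courses, the course columns become NULL. Walk through each enrollment:
  - enrollment 1 (Victor): course_id=3 -> matches Databases
  - enrollment 2 (Sam): course_id=5 -> matches Statistics
  - enrollment 3 (Chris): course_id=5 -> matches Statistics
  - enrollment 4 (Mia): course_id=NULL, no match -> kept with NULL
  - enrollment 5 (Rosa): course_id=1 -> matches Chemistry
  - enrollment 6 (Olivia): course_id=2 -> matches Biology
  - enrollment 7 (Uma): course_id=NULL, no match -> kept with NULL
All 7 rows appear; 2 have NULL course.

SQL:
SELECT a.student, b.title AS course
FROM enrollments a
LEFT JOIN courses b ON a.course_id = b.id

Result:
student | course    
--------+-----------
Victor  | Databases 
Sam     | Statistics
Chris   | Statistics
Mia     | NULL      
Rosa    | Chemistry 
Olivia  | Biology   
Uma     | NULL      


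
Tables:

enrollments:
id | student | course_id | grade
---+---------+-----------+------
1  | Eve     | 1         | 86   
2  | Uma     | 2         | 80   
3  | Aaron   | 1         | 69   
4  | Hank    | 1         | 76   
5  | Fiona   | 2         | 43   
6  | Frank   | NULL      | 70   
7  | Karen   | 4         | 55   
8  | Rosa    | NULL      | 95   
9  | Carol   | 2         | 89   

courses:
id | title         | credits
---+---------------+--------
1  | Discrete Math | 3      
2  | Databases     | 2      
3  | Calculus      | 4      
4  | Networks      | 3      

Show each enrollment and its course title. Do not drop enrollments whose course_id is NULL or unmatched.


LEFT JOIN keeps every row from enrollments (the left table); where course_id has no match in courses, the course columns become NULL. Walk through each enrollment:
  - enrollment 1 (Eve): course_id=1 -> matches Discrete Math
  - enrollment 2 (Uma): course_id=2 -> matches Databases
  - enrollment 3 (Aaron): course_id=1 -> matches Discrete Math
  - enrollment 4 (Hank): course_id=1 -> matches Discrete Math
  - enrollment 5 (Fiona): course_id=2 -> matches Databases
  - enrollment 6 (Frank): course_id=NULL, no match -> kept with NULL
  - enrollment 7 (Karen): course_id=4 -> matches Networks
  - enrollment 8 (Rosa): course_id=NULL, no match -> kept with NULL
  - enrollment 9 (Carol): course_id=2 -> matches Databases
All 9 rows appear; 2 have NULL course.

SQL:
SELECT a.student, b.title AS course
FROM enrollments a
LEFT JOIN courses b ON a.course_id = b.id

Result:
student | course       
--------+--------------
Eve     | Discrete Math
Uma     | Databases    
Aaron   | Discrete Math
Hank    | Discrete Math
Fiona   | Databases    
Frank   | NULL         
Karen   | Networks     
Rosa    | NULL         
Carol   | Databases    


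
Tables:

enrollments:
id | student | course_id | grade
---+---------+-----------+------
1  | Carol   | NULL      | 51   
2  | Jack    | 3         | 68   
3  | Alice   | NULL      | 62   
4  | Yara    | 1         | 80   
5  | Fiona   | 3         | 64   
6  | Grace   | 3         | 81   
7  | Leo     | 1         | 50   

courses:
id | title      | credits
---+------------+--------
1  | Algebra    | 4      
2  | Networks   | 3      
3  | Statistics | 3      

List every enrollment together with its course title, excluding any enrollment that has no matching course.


INNER JOIN keeps only enrollments rows whose course_id matches an id in courses. Walk through each enrollment:
  - enrollment 1 (Carol): course_id=NULL, no match -> dropped
  - enrollment 2 (Jack): course_id=3 -> matches Statistics
  - enrollment 3 (Alice): course_id=NULL, no match -> dropped
  - enrollment 4 (Yara): course_id=1 -> matches Algebra
  - enrollment 5 (Fiona): course_id=3 -> matches Statistics
  - enrollment 6 (Grace): course_id=3 -> matches Statistics
  - enrollment 7 (Leo): course_id=1 -> matches Algebra
So 2 of 7 rows are dropped.

SQL:
SELECT a.student, b.title AS course
FROM enrollments a
INNER JOIN courses b ON a.course_id = b.id

Result:
student | course    
--------+-----------
Jack    | Statistics
Yara    | Algebra   
Fiona   | Statistics
Grace   | Statistics
Leo     | Algebra   


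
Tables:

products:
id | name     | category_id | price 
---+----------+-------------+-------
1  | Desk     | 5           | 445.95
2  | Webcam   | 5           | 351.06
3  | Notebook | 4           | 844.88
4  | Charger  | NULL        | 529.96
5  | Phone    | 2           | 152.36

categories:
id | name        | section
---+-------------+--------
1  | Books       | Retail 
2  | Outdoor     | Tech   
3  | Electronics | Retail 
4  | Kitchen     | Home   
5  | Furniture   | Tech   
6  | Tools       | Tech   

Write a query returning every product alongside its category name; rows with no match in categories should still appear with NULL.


LEFT JOIN keeps every row from products (the left table); where category_id has no match in categories, the category columns become NULL. Walk through each product:
  - product 1 (Desk): category_id=5 -> matches Furniture
  - product 2 (Webcam): category_id=5 -> matches Furniture
  - product 3 (Notebook): category_id=4 -> matches Kitchen
  - product 4 (Charger): category_id=NULL, no match -> kept with NULL
  - product 5 (Phone): category_id=2 -> matches Outdoor
All 5 rows appear; 1 has NULL category.

SQL:
SELECT a.name, b.name AS category
FROM products a
LEFT JOIN categories b ON a.category_id = b.id

Result:
name     | category 
---------+----------
Desk     | Furniture
Webcam   | Furniture
Notebook | Kitchen  
Charger  | NULL     
Phone    | Outdoor  


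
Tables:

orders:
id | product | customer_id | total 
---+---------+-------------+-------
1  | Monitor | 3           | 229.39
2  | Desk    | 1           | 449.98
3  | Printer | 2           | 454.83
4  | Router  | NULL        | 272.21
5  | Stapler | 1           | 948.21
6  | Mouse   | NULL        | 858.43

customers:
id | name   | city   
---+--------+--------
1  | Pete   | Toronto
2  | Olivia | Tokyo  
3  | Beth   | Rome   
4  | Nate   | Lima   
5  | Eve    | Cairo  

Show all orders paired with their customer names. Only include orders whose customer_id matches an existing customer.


INNER JOIN keeps only orders rows whose customer_id matches an id in customers. Walk through each order:
  - order 1 (Monitor): customer_id=3 -> matches Beth
  - order 2 (Desk): customer_id=1 -> matches Pete
  - order 3 (Printer): customer_id=2 -> matches Olivia
  - order 4 (Router): customer_id=NULL, no match -> dropped
  - order 5 (Stapler): customer_id=1 -> matches Pete
  - order 6 (Mouse): customer_id=NULL, no match -> dropped
So 2 of 6 rows are dropped.

SQL:
SELECT a.product, b.name AS customer
FROM orders a
INNER JOIN customers b ON a.customer_id = b.id

Result:
product | customer
--------+---------
Monitor | Beth    
Desk    | Pete    
Printer | Olivia  
Stapler | Pete    


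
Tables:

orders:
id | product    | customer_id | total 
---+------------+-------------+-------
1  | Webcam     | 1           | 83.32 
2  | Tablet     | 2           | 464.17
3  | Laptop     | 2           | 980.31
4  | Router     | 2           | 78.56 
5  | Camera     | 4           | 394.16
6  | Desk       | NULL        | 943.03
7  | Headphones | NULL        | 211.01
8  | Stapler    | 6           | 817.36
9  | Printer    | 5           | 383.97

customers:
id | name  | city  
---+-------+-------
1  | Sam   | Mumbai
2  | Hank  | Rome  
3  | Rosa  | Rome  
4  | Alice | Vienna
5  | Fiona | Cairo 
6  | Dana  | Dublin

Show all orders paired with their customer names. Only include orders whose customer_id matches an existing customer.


INNER JOIN keeps only orders rows whose customer_id matches an id in customers. Walk through each order:
  - order 1 (Webcam): customer_id=1 -> matches Sam
  - order 2 (Tablet): customer_id=2 -> matches Hank
  - order 3 (Laptop): customer_id=2 -> matches Hank
  - order 4 (Router): customer_id=2 -> matches Hank
  - order 5 (Camera): customer_id=4 -> matches Alice
  - order 6 (Desk): customer_id=NULL, no match -> dropped
  - order 7 (Headphones): customer_id=NULL, no match -> dropped
  - order 8 (Stapler): customer_id=6 -> matches Dana
  - order 9 (Printer): customer_id=5 -> matches Fiona
So 2 of 9 rows are dropped.

SQL:
SELECT a.product, b.name AS customer
FROM orders a
INNER JOIN customers b ON a.customer_id = b.id

Result:
product | customer
--------+---------
Webcam  | Sam     
Tablet  | Hank    
Laptop  | Hank    
Router  | Hank    
Camera  | Alice   
Stapler | Dana    
Printer | Fiona   


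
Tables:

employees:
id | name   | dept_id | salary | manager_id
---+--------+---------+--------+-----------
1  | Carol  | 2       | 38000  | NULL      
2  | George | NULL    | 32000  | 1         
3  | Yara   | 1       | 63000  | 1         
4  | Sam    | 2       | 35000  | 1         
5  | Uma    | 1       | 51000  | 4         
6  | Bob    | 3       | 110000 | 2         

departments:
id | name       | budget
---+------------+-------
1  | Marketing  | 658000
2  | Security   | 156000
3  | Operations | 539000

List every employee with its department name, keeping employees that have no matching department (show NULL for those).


LEFT JOIN keeps every row from employees (the left table); where dept_id has no match in departments, the department columns become NULL. Walk through each employee:
  - employee 1 (Carol): dept_id=2 -> matches Security
  - employee 2 (George): dept_id=NULL, no match -> kept with NULL
  - employee 3 (Yara): dept_id=1 -> matches Marketing
  - employee 4 (Sam): dept_id=2 -> matches Security
  - employee 5 (Uma): dept_id=1 -> matches Marketing
  - employee 6 (Bob): dept_id=3 -> matches Operations
All 6 rows appear; 1 has NULL department.

SQL:
SELECT a.name, b.name AS department
FROM employees a
LEFT JOIN departments b ON a.dept_id = b.id

Result:
name   | department
-------+-----------
Carol  | Security  
George | NULL      
Yara   | Marketing 
Sam    | Security  
Uma    | Marketing 
Bob    | Operations


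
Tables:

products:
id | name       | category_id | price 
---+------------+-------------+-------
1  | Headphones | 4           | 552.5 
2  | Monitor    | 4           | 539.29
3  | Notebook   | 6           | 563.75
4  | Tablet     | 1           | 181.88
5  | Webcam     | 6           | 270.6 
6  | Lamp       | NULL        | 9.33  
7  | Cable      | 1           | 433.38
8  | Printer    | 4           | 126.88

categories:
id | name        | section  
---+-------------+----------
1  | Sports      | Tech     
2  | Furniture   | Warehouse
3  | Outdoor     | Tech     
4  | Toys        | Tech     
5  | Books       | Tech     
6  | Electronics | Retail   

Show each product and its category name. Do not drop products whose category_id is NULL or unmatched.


LEFT JOIN keeps every row from products (the left table); where category_id has no match in categories, the category columns become NULL. Walk through each product:
  - product 1 (Headphones): category_id=4 -> matches Toys
  - product 2 (Monitor): category_id=4 -> matches Toys
  - product 3 (Notebook): category_id=6 -> matches Electronics
  - product 4 (Tablet): category_id=1 -> matches Sports
  - product 5 (Webcam): category_id=6 -> matches Electronics
  - product 6 (Lamp): category_id=NULL, no match -> kept with NULL
  - product 7 (Cable): category_id=1 -> matches Sports
  - product 8 (Printer): category_id=4 -> matches Toys
All 8 rows appear; 1 has NULL category.

SQL:
SELECT a.name, b.name AS category
FROM products a
LEFT JOIN categories b ON a.category_id = b.id

Result:
name       | category   
-----------+------------
Headphones | Toys       
Monitor    | Toys       
Notebook   | Electronics
Tablet     | Sports     
Webcam     | Electronics
Lamp       | NULL       
Cable      | Sports     
Printer    | Toys       


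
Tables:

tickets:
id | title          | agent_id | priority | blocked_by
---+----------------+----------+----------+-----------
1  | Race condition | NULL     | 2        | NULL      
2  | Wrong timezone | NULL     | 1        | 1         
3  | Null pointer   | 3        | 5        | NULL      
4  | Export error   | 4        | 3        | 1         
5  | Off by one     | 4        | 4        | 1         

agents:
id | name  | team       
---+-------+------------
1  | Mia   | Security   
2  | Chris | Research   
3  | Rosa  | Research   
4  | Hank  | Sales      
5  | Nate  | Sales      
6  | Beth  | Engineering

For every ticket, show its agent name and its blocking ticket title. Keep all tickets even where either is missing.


Two LEFT JOINs from the same base table tickets: one to agents via agent_id, one to tickets itself via blocked_by. Both are LEFT so every ticket is preserved.
Match against agents:
  - ticket 1 (Race condition): agent_id=NULL, no match -> kept with NULL
  - ticket 2 (Wrong timezone): agent_id=NULL, no match -> kept with NULL
  - ticket 3 (Null pointer): agent_id=3 -> matches Rosa
  - ticket 4 (Export error): agent_id=4 -> matches Hank
  - ticket 5 (Off by one): agent_id=4 -> matches Hank
Match against tickets (self):
  - ticket 1 (Race condition): blocked_by=NULL -> NULL
  - ticket 2 (Wrong timezone): blocked_by=1 -> Race condition
  - ticket 3 (Null pointer): blocked_by=NULL -> NULL
  - ticket 4 (Export error): blocked_by=1 -> Race condition
  - ticket 5 (Off by one): blocked_by=1 -> Race condition

SQL:
SELECT a.title, b.name AS agent, c.title AS blocked_by
FROM tickets a
LEFT JOIN agents b ON a.agent_id = b.id
LEFT JOIN tickets c ON a.blocked_by = c.id

Result:
title          | agent | blocked_by    
---------------+-------+---------------
Race condition | NULL  | NULL          
Wrong timezone | NULL  | Race condition
Null pointer   | Rosa  | NULL          
Export error   | Hank  | Race condition
Off by one     | Hank  | Race condition


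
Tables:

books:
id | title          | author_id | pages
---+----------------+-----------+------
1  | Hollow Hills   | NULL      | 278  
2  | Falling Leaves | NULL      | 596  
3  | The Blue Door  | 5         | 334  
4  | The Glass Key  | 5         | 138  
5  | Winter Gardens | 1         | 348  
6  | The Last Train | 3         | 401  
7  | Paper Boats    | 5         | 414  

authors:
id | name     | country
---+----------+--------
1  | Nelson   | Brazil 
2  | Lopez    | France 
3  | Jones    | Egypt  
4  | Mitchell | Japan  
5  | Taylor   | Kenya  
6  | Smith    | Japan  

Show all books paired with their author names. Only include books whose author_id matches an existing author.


INNER JOIN keeps only books rows whose author_id matches an id in authors. Walk through each book:
  - book 1 (Hollow Hills): author_id=NULL, no match -> dropped
  - book 2 (Falling Leaves): author_id=NULL, no match -> dropped
  - book 3 (The Blue Door): author_id=5 -> matches Taylor
  - book 4 (The Glass Key): author_id=5 -> matches Taylor
  - book 5 (Winter Gardens): author_id=1 -> matches Nelson
  - book 6 (The Last Train): author_id=3 -> matches Jones
  - book 7 (Paper Boats): author_id=5 -> matches Taylor
So 2 of 7 rows are dropped.

SQL:
SELECT a.title, b.name AS author
FROM books a
INNER JOIN authors b ON a.author_id = b.id

Result:
title          | author
---------------+-------
The Blue Door  | Taylor
The Glass Key  | Taylor
Winter Gardens | Nelson
The Last Train | Jones 
Paper Boats    | Taylor


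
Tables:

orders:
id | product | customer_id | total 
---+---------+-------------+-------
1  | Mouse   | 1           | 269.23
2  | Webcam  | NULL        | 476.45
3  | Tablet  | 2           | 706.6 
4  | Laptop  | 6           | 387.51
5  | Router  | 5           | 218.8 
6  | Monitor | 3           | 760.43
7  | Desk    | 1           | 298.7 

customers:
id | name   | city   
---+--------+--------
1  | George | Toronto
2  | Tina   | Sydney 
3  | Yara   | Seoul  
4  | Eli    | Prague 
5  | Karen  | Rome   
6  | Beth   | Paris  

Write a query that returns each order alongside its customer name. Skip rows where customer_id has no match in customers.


INNER JOIN keeps only orders rows whose customer_id matches an id in customers. Walk through each order:
  - order 1 (Mouse): customer_id=1 -> matches George
  - order 2 (Webcam): customer_id=NULL, no match -> dropped
  - order 3 (Tablet): customer_id=2 -> matches Tina
  - order 4 (Laptop): customer_id=6 -> matches Beth
  - order 5 (Router): customer_id=5 -> matches Karen
  - order 6 (Monitor): customer_id=3 -> matches Yara
  - order 7 (Desk): customer_id=1 -> matches George
So 1 of 7 rows is dropped.

SQL:
SELECT a.product, b.name AS customer
FROM orders a
INNER JOIN customers b ON a.customer_id = b.id

Result:
product | customer
--------+---------
Mouse   | George  
Tablet  | Tina    
Laptop  | Beth    
Router  | Karen   
Monitor | Yara    
Desk    | George  


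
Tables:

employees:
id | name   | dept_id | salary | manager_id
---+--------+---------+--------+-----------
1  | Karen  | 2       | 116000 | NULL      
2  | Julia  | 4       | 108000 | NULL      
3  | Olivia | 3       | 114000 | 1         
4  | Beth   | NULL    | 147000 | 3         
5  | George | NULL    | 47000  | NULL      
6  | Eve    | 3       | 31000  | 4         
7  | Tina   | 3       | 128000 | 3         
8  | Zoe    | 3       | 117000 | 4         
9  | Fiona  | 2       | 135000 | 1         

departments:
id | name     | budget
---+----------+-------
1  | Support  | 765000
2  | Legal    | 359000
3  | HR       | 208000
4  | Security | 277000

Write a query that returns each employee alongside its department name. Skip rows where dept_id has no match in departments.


INNER JOIN keeps only employees rows whose dept_id matches an id in departments. Walk through each employee:
  - employee 1 (Karen): dept_id=2 -> matches Legal
  - employee 2 (Julia): dept_id=4 -> matches Security
  - employee 3 (Olivia): dept_id=3 -> matches HR
  - employee 4 (Beth): dept_id=NULL, no match -> dropped
  - employee 5 (George): dept_id=NULL, no match -> dropped
  - employee 6 (Eve): dept_id=3 -> matches HR
  - employee 7 (Tina): dept_id=3 -> matches HR
  - employee 8 (Zoe): dept_id=3 -> matches HR
  - employee 9 (Fiona): dept_id=2 -> matches Legal
So 2 of 9 rows are dropped.

SQL:
SELECT a.name, b.name AS department
FROM employees a
INNER JOIN departments b ON a.dept_id = b.id

Result:
name   | department
-------+-----------
Karen  | Legal     
Julia  | Security  
Olivia | HR        
Eve    | HR        
Tina   | HR        
Zoe    | HR        
Fiona  | Legal     


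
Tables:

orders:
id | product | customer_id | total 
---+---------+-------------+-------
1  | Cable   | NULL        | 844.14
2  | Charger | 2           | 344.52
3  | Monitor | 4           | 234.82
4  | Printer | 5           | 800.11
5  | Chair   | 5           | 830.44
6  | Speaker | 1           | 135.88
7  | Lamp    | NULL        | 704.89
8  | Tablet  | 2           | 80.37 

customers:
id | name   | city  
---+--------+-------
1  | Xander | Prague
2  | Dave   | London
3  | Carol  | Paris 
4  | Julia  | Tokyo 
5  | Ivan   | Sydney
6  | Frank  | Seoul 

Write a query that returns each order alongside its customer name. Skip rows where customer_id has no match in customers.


INNER JOIN keeps only orders rows whose customer_id matches an id in customers. Walk through each order:
  - order 1 (Cable): customer_id=NULL, no match -> dropped
  - order 2 (Charger): customer_id=2 -> matches Dave
  - order 3 (Monitor): customer_id=4 -> matches Julia
  - order 4 (Printer): customer_id=5 -> matches Ivan
  - order 5 (Chair): customer_id=5 -> matches Ivan
  - order 6 (Speaker): customer_id=1 -> matches Xander
  - order 7 (Lamp): customer_id=NULL, no match -> dropped
  - order 8 (Tablet): customer_id=2 -> matches Dave
So 2 of 8 rows are dropped.

SQL:
SELECT a.product, b.name AS customer
FROM orders a
INNER JOIN customers b ON a.customer_id = b.id

Result:
product | customer
--------+---------
Charger | Dave    
Monitor | Julia   
Printer | Ivan    
Chair   | Ivan    
Speaker | Xander  
Tablet  | Dave    


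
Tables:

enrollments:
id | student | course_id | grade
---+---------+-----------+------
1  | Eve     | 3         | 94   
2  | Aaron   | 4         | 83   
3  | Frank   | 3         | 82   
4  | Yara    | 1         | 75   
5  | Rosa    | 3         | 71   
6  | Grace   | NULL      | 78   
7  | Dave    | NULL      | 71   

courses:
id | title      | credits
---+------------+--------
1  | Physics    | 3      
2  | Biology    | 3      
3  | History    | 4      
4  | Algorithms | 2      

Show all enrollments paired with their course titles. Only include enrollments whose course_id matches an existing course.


INNER JOIN keeps only enrollments rows whose course_id matches an id in courses. Walk through each enrollment:
  - enrollment 1 (Eve): course_id=3 -> matches History
  - enrollment 2 (Aaron): course_id=4 -> matches Algorithms
  - enrollment 3 (Frank): course_id=3 -> matches History
  - enrollment 4 (Yara): course_id=1 -> matches Physics
  - enrollment 5 (Rosa): course_id=3 -> matches History
  - enrollment 6 (Grace): course_id=NULL, no match -> dropped
  - enrollment 7 (Dave): course_id=NULL, no match -> dropped
So 2 of 7 rows are dropped.

SQL:
SELECT a.student, b.title AS course
FROM enrollments a
INNER JOIN courses b ON a.course_id = b.id

Result:
student | course    
--------+-----------
Eve     | History   
Aaron   | Algorithms
Frank   | History   
Yara    | Physics   
Rosa    | History   


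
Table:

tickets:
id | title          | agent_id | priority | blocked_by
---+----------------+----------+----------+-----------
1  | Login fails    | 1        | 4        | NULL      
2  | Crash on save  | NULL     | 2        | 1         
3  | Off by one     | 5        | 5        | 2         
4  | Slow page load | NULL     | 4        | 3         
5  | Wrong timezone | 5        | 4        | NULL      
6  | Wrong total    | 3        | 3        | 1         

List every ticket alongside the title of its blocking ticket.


This is a self-join: tickets is joined to a second copy of itself, matching each row's blocked_by to another row's id. Use LEFT JOIN so rows with blocked_by=NULL are kept.
  - ticket 1 (Login fails): blocked_by=NULL -> NULL
  - ticket 2 (Crash on save): blocked_by=1 -> Login fails
  - ticket 3 (Off by one): blocked_by=2 -> Crash on save
  - ticket 4 (Slow page load): blocked_by=3 -> Off by one
  - ticket 5 (Wrong timezone): blocked_by=NULL -> NULL
  - ticket 6 (Wrong total): blocked_by=1 -> Login fails

SQL:
SELECT a.title AS item, b.title AS blocked_by
FROM tickets a
LEFT JOIN tickets b ON a.blocked_by = b.id

Result:
item           | blocked_by   
---------------+--------------
Login fails    | NULL         
Crash on save  | Login fails  
Off by one     | Crash on save
Slow page load | Off by one   
Wrong timezone | NULL         
Wrong total    | Login fails  


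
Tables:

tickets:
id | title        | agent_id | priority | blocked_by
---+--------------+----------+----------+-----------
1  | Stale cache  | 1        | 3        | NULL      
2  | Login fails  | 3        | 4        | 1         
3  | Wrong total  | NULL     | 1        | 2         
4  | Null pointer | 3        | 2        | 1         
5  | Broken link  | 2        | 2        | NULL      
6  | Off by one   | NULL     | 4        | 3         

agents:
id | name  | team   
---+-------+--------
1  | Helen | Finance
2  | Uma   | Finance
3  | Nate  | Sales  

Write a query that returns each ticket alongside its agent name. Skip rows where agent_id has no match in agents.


INNER JOIN keeps only tickets rows whose agent_id matches an id in agents. Walk through each ticket:
  - ticket 1 (Stale cache): agent_id=1 -> matches Helen
  - ticket 2 (Login fails): agent_id=3 -> matches Nate
  - ticket 3 (Wrong total): agent_id=NULL, no match -> dropped
  - ticket 4 (Null pointer): agent_id=3 -> matches Nate
  - ticket 5 (Broken link): agent_id=2 -> matches Uma
  - ticket 6 (Off by one): agent_id=NULL, no match -> dropped
So 2 of 6 rows are dropped.

SQL:
SELECT a.title, b.name AS agent
FROM tickets a
INNER JOIN agents b ON a.agent_id = b.id

Result:
title        | agent
-------------+------
Stale cache  | Helen
Login fails  | Nate 
Null pointer | Nate 
Broken link  | Uma  


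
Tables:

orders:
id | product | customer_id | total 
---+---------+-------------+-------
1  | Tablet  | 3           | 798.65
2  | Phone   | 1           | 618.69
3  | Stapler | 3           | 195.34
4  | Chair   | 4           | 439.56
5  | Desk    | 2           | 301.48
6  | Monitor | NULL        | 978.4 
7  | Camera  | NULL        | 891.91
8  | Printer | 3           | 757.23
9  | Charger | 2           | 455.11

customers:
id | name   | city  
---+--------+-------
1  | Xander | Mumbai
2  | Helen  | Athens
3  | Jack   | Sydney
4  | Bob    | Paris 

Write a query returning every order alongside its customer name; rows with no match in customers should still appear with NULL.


LEFT JOIN keeps every row from orders (the left table); where customer_id has no match in customers, the customer columns become NULL. Walk through each order:
  - order 1 (Tablet): customer_id=3 -> matches Jack
  - order 2 (Phone): customer_id=1 -> matches Xander
  - order 3 (Stapler): customer_id=3 -> matches Jack
  - order 4 (Chair): customer_id=4 -> matches Bob
  - order 5 (Desk): customer_id=2 -> matches Helen
  - order 6 (Monitor): customer_id=NULL, no match -> kept with NULL
  - order 7 (Camera): customer_id=NULL, no match -> kept with NULL
  - order 8 (Printer): customer_id=3 -> matches Jack
  - order 9 (Charger): customer_id=2 -> matches Helen
All 9 rows appear; 2 have NULL customer.

SQL:
SELECT a.product, b.name AS customer
FROM orders a
LEFT JOIN customers b ON a.customer_id = b.id

Result:
product | customer
--------+---------
Tablet  | Jack    
Phone   | Xander  
Stapler | Jack    
Chair   | Bob     
Desk    | Helen   
Monitor | NULL    
Camera  | NULL    
Printer | Jack    
Charger | Helen   


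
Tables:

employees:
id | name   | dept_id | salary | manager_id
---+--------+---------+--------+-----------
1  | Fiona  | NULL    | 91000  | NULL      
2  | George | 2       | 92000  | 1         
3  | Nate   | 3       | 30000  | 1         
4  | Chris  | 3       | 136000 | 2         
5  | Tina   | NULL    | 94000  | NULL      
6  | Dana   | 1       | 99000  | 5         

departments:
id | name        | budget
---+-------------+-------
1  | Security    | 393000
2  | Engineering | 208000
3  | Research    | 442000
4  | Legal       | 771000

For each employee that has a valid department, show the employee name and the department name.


INNER JOIN keeps only employees rows whose dept_id matches an id in departments. Walk through each employee:
  - employee 1 (Fiona): dept_id=NULL, no match -> dropped
  - employee 2 (George): dept_id=2 -> matches Engineering
  - employee 3 (Nate): dept_id=3 -> matches Research
  - employee 4 (Chris): dept_id=3 -> matches Research
  - employee 5 (Tina): dept_id=NULL, no match -> dropped
  - employee 6 (Dana): dept_id=1 -> matches Security
So 2 of 6 rows are dropped.

SQL:
SELECT a.name, b.name AS department
FROM employees a
INNER JOIN departments b ON a.dept_id = b.id

Result:
name   | department 
-------+------------
George | Engineering
Nate   | Research   
Chris  | Research   
Dana   | Security   


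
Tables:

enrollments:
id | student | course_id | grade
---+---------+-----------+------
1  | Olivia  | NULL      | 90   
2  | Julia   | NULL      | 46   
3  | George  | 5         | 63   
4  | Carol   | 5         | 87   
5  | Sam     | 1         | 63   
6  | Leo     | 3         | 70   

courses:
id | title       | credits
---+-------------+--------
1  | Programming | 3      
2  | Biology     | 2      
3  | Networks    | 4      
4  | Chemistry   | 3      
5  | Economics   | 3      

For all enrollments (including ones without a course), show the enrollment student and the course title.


LEFT JOIN keeps every row from enrollments (the left table); where course_id has no match in courses, the course columns become NULL. Walk through each enrollment:
  - enrollment 1 (Olivia): course_id=NULL, no match -> kept with NULL
  - enrollment 2 (Julia): course_id=NULL, no match -> kept with NULL
  - enrollment 3 (George): course_id=5 -> matches Economics
  - enrollment 4 (Carol): course_id=5 -> matches Economics
  - enrollment 5 (Sam): course_id=1 -> matches Programming
  - enrollment 6 (Leo): course_id=3 -> matches Networks
All 6 rows appear; 2 have NULL course.

SQL:
SELECT a.student, b.title AS course
FROM enrollments a
LEFT JOIN courses b ON a.course_id = b.id

Result:
student | course     
--------+------------
Olivia  | NULL       
Julia   | NULL       
George  | Economics  
Carol   | Economics  
Sam     | Programming
Leo     | Networks   


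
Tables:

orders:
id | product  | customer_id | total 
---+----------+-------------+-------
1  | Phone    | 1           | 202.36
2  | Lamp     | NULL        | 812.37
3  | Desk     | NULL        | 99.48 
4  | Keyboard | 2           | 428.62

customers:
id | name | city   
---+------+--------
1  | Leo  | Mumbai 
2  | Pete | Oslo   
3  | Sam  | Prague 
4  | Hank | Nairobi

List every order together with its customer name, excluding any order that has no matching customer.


INNER JOIN keeps only orders rows whose customer_id matches an id in customers. Walk through each order:
  - order 1 (Phone): customer_id=1 -> matches Leo
  - order 2 (Lamp): customer_id=NULL, no match -> dropped
  - order 3 (Desk): customer_id=NULL, no match -> dropped
  - order 4 (Keyboard): customer_id=2 -> matches Pete
So 2 of 4 rows are dropped.

SQL:
SELECT a.product, b.name AS customer
FROM orders a
INNER JOIN customers b ON a.customer_id = b.id

Result:
product  | customer
---------+---------
Phone    | Leo     
Keyboard | Pete    


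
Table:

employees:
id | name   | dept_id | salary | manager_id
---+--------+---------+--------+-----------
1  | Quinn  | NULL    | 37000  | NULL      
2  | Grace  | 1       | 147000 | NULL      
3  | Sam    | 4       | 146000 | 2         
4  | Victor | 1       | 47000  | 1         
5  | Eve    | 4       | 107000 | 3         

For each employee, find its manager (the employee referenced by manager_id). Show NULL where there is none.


This is a self-join: employees is joined to a second copy of itself, matching each row's manager_id to another row's id. Use LEFT JOIN so rows with manager_id=NULL are kept.
  - employee 1 (Quinn): manager_id=NULL -> NULL
  - employee 2 (Grace): manager_id=NULL -> NULL
  - employee 3 (Sam): manager_id=2 -> Grace
  - employee 4 (Victor): manager_id=1 -> Quinn
  - employee 5 (Eve): manager_id=3 -> Sam

SQL:
SELECT a.name AS item, b.name AS manager
FROM employees a
LEFT JOIN employees b ON a.manager_id = b.id

Result:
item   | manager
-------+--------
Quinn  | NULL   
Grace  | NULL   
Sam    | Grace  
Victor | Quinn  
Eve    | Sam    
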